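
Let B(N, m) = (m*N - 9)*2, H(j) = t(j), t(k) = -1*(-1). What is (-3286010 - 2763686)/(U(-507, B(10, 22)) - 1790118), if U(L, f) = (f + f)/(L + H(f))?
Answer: 382643272/113225069 ≈ 3.3795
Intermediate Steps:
t(k) = 1
H(j) = 1
B(N, m) = -18 + 2*N*m (B(N, m) = (N*m - 9)*2 = (-9 + N*m)*2 = -18 + 2*N*m)
U(L, f) = 2*f/(1 + L) (U(L, f) = (f + f)/(L + 1) = (2*f)/(1 + L) = 2*f/(1 + L))
(-3286010 - 2763686)/(U(-507, B(10, 22)) - 1790118) = (-3286010 - 2763686)/(2*(-18 + 2*10*22)/(1 - 507) - 1790118) = -6049696/(2*(-18 + 440)/(-506) - 1790118) = -6049696/(2*422*(-1/506) - 1790118) = -6049696/(-422/253 - 1790118) = -6049696/(-452900276/253) = -6049696*(-253/452900276) = 382643272/113225069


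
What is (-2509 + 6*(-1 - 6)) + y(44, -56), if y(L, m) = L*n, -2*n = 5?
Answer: -2661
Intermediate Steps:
n = -5/2 (n = -1/2*5 = -5/2 ≈ -2.5000)
y(L, m) = -5*L/2 (y(L, m) = L*(-5/2) = -5*L/2)
(-2509 + 6*(-1 - 6)) + y(44, -56) = (-2509 + 6*(-1 - 6)) - 5/2*44 = (-2509 + 6*(-7)) - 110 = (-2509 - 42) - 110 = -2551 - 110 = -2661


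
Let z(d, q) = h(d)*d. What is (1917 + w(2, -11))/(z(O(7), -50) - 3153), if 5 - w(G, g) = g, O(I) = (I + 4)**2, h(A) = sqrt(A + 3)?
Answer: -6094749/8125925 - 467786*sqrt(31)/8125925 ≈ -1.0706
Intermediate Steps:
h(A) = sqrt(3 + A)
O(I) = (4 + I)**2
w(G, g) = 5 - g
z(d, q) = d*sqrt(3 + d) (z(d, q) = sqrt(3 + d)*d = d*sqrt(3 + d))
(1917 + w(2, -11))/(z(O(7), -50) - 3153) = (1917 + (5 - 1*(-11)))/((4 + 7)**2*sqrt(3 + (4 + 7)**2) - 3153) = (1917 + (5 + 11))/(11**2*sqrt(3 + 11**2) - 3153) = (1917 + 16)/(121*sqrt(3 + 121) - 3153) = 1933/(121*sqrt(124) - 3153) = 1933/(121*(2*sqrt(31)) - 3153) = 1933/(242*sqrt(31) - 3153) = 1933/(-3153 + 242*sqrt(31))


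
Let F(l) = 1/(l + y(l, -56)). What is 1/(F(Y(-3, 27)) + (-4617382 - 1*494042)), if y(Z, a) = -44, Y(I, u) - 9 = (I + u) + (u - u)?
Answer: -11/56225665 ≈ -1.9564e-7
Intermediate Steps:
Y(I, u) = 9 + I + u (Y(I, u) = 9 + ((I + u) + (u - u)) = 9 + ((I + u) + 0) = 9 + (I + u) = 9 + I + u)
F(l) = 1/(-44 + l) (F(l) = 1/(l - 44) = 1/(-44 + l))
1/(F(Y(-3, 27)) + (-4617382 - 1*494042)) = 1/(1/(-44 + (9 - 3 + 27)) + (-4617382 - 1*494042)) = 1/(1/(-44 + 33) + (-4617382 - 494042)) = 1/(1/(-11) - 5111424) = 1/(-1/11 - 5111424) = 1/(-56225665/11) = -11/56225665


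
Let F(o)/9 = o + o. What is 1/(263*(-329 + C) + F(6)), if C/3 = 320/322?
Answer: -161/13787219 ≈ -1.1677e-5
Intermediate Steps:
C = 480/161 (C = 3*(320/322) = 3*(320*(1/322)) = 3*(160/161) = 480/161 ≈ 2.9814)
F(o) = 18*o (F(o) = 9*(o + o) = 9*(2*o) = 18*o)
1/(263*(-329 + C) + F(6)) = 1/(263*(-329 + 480/161) + 18*6) = 1/(263*(-52489/161) + 108) = 1/(-13804607/161 + 108) = 1/(-13787219/161) = -161/13787219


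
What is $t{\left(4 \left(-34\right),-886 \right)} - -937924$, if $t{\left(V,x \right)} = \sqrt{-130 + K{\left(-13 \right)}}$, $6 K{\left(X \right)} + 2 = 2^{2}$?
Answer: $937924 + \frac{i \sqrt{1167}}{3} \approx 9.3792 \cdot 10^{5} + 11.387 i$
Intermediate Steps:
$K{\left(X \right)} = \frac{1}{3}$ ($K{\left(X \right)} = - \frac{1}{3} + \frac{2^{2}}{6} = - \frac{1}{3} + \frac{1}{6} \cdot 4 = - \frac{1}{3} + \frac{2}{3} = \frac{1}{3}$)
$t{\left(V,x \right)} = \frac{i \sqrt{1167}}{3}$ ($t{\left(V,x \right)} = \sqrt{-130 + \frac{1}{3}} = \sqrt{- \frac{389}{3}} = \frac{i \sqrt{1167}}{3}$)
$t{\left(4 \left(-34\right),-886 \right)} - -937924 = \frac{i \sqrt{1167}}{3} - -937924 = \frac{i \sqrt{1167}}{3} + 937924 = 937924 + \frac{i \sqrt{1167}}{3}$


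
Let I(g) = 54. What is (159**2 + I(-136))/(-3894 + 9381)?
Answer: 8445/1829 ≈ 4.6173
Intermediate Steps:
(159**2 + I(-136))/(-3894 + 9381) = (159**2 + 54)/(-3894 + 9381) = (25281 + 54)/5487 = 25335*(1/5487) = 8445/1829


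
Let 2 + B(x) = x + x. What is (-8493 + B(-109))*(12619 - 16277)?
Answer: 31872154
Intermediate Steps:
B(x) = -2 + 2*x (B(x) = -2 + (x + x) = -2 + 2*x)
(-8493 + B(-109))*(12619 - 16277) = (-8493 + (-2 + 2*(-109)))*(12619 - 16277) = (-8493 + (-2 - 218))*(-3658) = (-8493 - 220)*(-3658) = -8713*(-3658) = 31872154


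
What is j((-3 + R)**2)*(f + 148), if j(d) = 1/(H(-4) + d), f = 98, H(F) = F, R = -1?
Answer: 41/2 ≈ 20.500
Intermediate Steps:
j(d) = 1/(-4 + d)
j((-3 + R)**2)*(f + 148) = (98 + 148)/(-4 + (-3 - 1)**2) = 246/(-4 + (-4)**2) = 246/(-4 + 16) = 246/12 = (1/12)*246 = 41/2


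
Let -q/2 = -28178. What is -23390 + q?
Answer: 32966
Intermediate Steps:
q = 56356 (q = -2*(-28178) = 56356)
-23390 + q = -23390 + 56356 = 32966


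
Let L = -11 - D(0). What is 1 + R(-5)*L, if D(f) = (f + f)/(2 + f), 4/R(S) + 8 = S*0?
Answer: 13/2 ≈ 6.5000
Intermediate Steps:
R(S) = -½ (R(S) = 4/(-8 + S*0) = 4/(-8 + 0) = 4/(-8) = 4*(-⅛) = -½)
D(f) = 2*f/(2 + f) (D(f) = (2*f)/(2 + f) = 2*f/(2 + f))
L = -11 (L = -11 - 2*0/(2 + 0) = -11 - 2*0/2 = -11 - 1*0 = -11 + 0 = -11)
1 + R(-5)*L = 1 - ½*(-11) = 1 + 11/2 = 13/2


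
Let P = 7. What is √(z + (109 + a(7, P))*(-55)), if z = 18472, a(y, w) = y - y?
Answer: √12477 ≈ 111.70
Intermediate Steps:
a(y, w) = 0
√(z + (109 + a(7, P))*(-55)) = √(18472 + (109 + 0)*(-55)) = √(18472 + 109*(-55)) = √(18472 - 5995) = √12477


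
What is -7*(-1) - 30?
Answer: -23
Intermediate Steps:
-7*(-1) - 30 = 7 - 30 = -23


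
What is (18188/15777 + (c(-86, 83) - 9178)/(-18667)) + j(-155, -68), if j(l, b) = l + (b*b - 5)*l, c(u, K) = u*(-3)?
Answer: -210897600123664/294509259 ≈ -7.1610e+5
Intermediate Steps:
c(u, K) = -3*u
j(l, b) = l + l*(-5 + b²) (j(l, b) = l + (b² - 5)*l = l + (-5 + b²)*l = l + l*(-5 + b²))
(18188/15777 + (c(-86, 83) - 9178)/(-18667)) + j(-155, -68) = (18188/15777 + (-3*(-86) - 9178)/(-18667)) - 155*(-4 + (-68)²) = (18188*(1/15777) + (258 - 9178)*(-1/18667)) - 155*(-4 + 4624) = (18188/15777 - 8920*(-1/18667)) - 155*4620 = (18188/15777 + 8920/18667) - 716100 = 480246236/294509259 - 716100 = -210897600123664/294509259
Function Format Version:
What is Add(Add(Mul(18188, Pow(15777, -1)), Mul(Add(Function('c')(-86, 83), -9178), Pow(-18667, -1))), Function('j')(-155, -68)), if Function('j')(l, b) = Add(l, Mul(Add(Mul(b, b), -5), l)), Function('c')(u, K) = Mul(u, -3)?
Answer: Rational(-210897600123664, 294509259) ≈ -7.1610e+5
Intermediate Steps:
Function('c')(u, K) = Mul(-3, u)
Function('j')(l, b) = Add(l, Mul(l, Add(-5, Pow(b, 2)))) (Function('j')(l, b) = Add(l, Mul(Add(Pow(b, 2), -5), l)) = Add(l, Mul(Add(-5, Pow(b, 2)), l)) = Add(l, Mul(l, Add(-5, Pow(b, 2)))))
Add(Add(Mul(18188, Pow(15777, -1)), Mul(Add(Function('c')(-86, 83), -9178), Pow(-18667, -1))), Function('j')(-155, -68)) = Add(Add(Mul(18188, Pow(15777, -1)), Mul(Add(Mul(-3, -86), -9178), Pow(-18667, -1))), Mul(-155, Add(-4, Pow(-68, 2)))) = Add(Add(Mul(18188, Rational(1, 15777)), Mul(Add(258, -9178), Rational(-1, 18667))), Mul(-155, Add(-4, 4624))) = Add(Add(Rational(18188, 15777), Mul(-8920, Rational(-1, 18667))), Mul(-155, 4620)) = Add(Add(Rational(18188, 15777), Rational(8920, 18667)), -716100) = Add(Rational(480246236, 294509259), -716100) = Rational(-210897600123664, 294509259)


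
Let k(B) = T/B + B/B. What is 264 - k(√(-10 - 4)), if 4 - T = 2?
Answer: 263 + I*√14/7 ≈ 263.0 + 0.53452*I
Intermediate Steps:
T = 2 (T = 4 - 1*2 = 4 - 2 = 2)
k(B) = 1 + 2/B (k(B) = 2/B + B/B = 2/B + 1 = 1 + 2/B)
264 - k(√(-10 - 4)) = 264 - (2 + √(-10 - 4))/(√(-10 - 4)) = 264 - (2 + √(-14))/(√(-14)) = 264 - (2 + I*√14)/(I*√14) = 264 - (-I*√14/14)*(2 + I*√14) = 264 - (-1)*I*√14*(2 + I*√14)/14 = 264 + I*√14*(2 + I*√14)/14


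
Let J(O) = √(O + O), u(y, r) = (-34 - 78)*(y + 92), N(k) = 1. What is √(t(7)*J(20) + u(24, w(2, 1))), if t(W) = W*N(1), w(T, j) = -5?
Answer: √(-12992 + 14*√10) ≈ 113.79*I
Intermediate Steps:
u(y, r) = -10304 - 112*y (u(y, r) = -112*(92 + y) = -10304 - 112*y)
t(W) = W (t(W) = W*1 = W)
J(O) = √2*√O (J(O) = √(2*O) = √2*√O)
√(t(7)*J(20) + u(24, w(2, 1))) = √(7*(√2*√20) + (-10304 - 112*24)) = √(7*(√2*(2*√5)) + (-10304 - 2688)) = √(7*(2*√10) - 12992) = √(14*√10 - 12992) = √(-12992 + 14*√10)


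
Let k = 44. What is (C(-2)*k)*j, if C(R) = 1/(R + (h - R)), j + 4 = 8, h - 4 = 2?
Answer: 88/3 ≈ 29.333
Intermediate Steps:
h = 6 (h = 4 + 2 = 6)
j = 4 (j = -4 + 8 = 4)
C(R) = ⅙ (C(R) = 1/(R + (6 - R)) = 1/6 = ⅙)
(C(-2)*k)*j = ((⅙)*44)*4 = (22/3)*4 = 88/3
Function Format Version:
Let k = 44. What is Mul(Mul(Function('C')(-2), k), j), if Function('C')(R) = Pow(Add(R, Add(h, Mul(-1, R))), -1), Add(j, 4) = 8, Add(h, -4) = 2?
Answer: Rational(88, 3) ≈ 29.333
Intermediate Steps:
h = 6 (h = Add(4, 2) = 6)
j = 4 (j = Add(-4, 8) = 4)
Function('C')(R) = Rational(1, 6) (Function('C')(R) = Pow(Add(R, Add(6, Mul(-1, R))), -1) = Pow(6, -1) = Rational(1, 6))
Mul(Mul(Function('C')(-2), k), j) = Mul(Mul(Rational(1, 6), 44), 4) = Mul(Rational(22, 3), 4) = Rational(88, 3)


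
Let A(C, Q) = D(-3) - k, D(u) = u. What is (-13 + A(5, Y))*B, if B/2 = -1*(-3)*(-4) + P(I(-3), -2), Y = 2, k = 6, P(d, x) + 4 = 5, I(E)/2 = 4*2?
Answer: 484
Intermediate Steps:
I(E) = 16 (I(E) = 2*(4*2) = 2*8 = 16)
P(d, x) = 1 (P(d, x) = -4 + 5 = 1)
B = -22 (B = 2*(-1*(-3)*(-4) + 1) = 2*(3*(-4) + 1) = 2*(-12 + 1) = 2*(-11) = -22)
A(C, Q) = -9 (A(C, Q) = -3 - 1*6 = -3 - 6 = -9)
(-13 + A(5, Y))*B = (-13 - 9)*(-22) = -22*(-22) = 484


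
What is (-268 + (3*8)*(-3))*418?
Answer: -142120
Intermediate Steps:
(-268 + (3*8)*(-3))*418 = (-268 + 24*(-3))*418 = (-268 - 72)*418 = -340*418 = -142120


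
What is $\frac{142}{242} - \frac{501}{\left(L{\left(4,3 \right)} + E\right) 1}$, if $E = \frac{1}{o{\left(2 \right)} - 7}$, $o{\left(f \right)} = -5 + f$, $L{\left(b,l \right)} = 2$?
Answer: $- \frac{604861}{2299} \approx -263.1$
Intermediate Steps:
$E = - \frac{1}{10}$ ($E = \frac{1}{\left(-5 + 2\right) - 7} = \frac{1}{-3 - 7} = \frac{1}{-10} = - \frac{1}{10} \approx -0.1$)
$\frac{142}{242} - \frac{501}{\left(L{\left(4,3 \right)} + E\right) 1} = \frac{142}{242} - \frac{501}{\left(2 - \frac{1}{10}\right) 1} = 142 \cdot \frac{1}{242} - \frac{501}{\frac{19}{10} \cdot 1} = \frac{71}{121} - \frac{501}{\frac{19}{10}} = \frac{71}{121} - \frac{5010}{19} = - \frac{604861}{2299}$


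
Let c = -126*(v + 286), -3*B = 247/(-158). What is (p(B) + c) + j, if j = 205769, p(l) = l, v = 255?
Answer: 65224069/474 ≈ 1.3760e+5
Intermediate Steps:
B = 247/474 (B = -247/(3*(-158)) = -247*(-1)/(3*158) = -⅓*(-247/158) = 247/474 ≈ 0.52110)
c = -68166 (c = -126*(255 + 286) = -126*541 = -68166)
(p(B) + c) + j = (247/474 - 68166) + 205769 = -32310437/474 + 205769 = 65224069/474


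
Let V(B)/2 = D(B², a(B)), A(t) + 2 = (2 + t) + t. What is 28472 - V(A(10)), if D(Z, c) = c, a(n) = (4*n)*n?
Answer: 25272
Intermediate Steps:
A(t) = 2*t (A(t) = -2 + ((2 + t) + t) = -2 + (2 + 2*t) = 2*t)
a(n) = 4*n²
V(B) = 8*B² (V(B) = 2*(4*B²) = 8*B²)
28472 - V(A(10)) = 28472 - 8*(2*10)² = 28472 - 8*20² = 28472 - 8*400 = 28472 - 1*3200 = 28472 - 3200 = 25272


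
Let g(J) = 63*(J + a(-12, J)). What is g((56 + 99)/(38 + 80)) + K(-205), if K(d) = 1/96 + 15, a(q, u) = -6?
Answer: -1587253/5664 ≈ -280.24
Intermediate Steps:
g(J) = -378 + 63*J (g(J) = 63*(J - 6) = 63*(-6 + J) = -378 + 63*J)
K(d) = 1441/96 (K(d) = 1/96 + 15 = 1441/96)
g((56 + 99)/(38 + 80)) + K(-205) = (-378 + 63*((56 + 99)/(38 + 80))) + 1441/96 = (-378 + 63*(155/118)) + 1441/96 = (-378 + 9765/118) + 1441/96 = -34839/118 + 1441/96 = -1587253/5664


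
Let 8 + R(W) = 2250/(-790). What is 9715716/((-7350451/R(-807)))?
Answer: 8326368612/580685629 ≈ 14.339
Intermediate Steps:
R(W) = -857/79 (R(W) = -8 + 2250/(-790) = -8 + 2250*(-1/790) = -8 - 225/79 = -857/79)
9715716/((-7350451/R(-807))) = 9715716/((-7350451/(-857/79))) = 9715716/((-7350451*(-79/857))) = 9715716/(580685629/857) = 9715716*(857/580685629) = 8326368612/580685629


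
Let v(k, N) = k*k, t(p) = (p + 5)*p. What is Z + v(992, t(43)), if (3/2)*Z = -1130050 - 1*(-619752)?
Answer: 1931596/3 ≈ 6.4387e+5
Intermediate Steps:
t(p) = p*(5 + p) (t(p) = (5 + p)*p = p*(5 + p))
v(k, N) = k**2
Z = -1020596/3 (Z = 2*(-1130050 - 1*(-619752))/3 = 2*(-1130050 + 619752)/3 = (2/3)*(-510298) = -1020596/3 ≈ -3.4020e+5)
Z + v(992, t(43)) = -1020596/3 + 992**2 = -1020596/3 + 984064 = 1931596/3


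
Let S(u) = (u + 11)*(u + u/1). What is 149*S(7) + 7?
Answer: 37555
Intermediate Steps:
S(u) = 2*u*(11 + u) (S(u) = (11 + u)*(u + u*1) = (11 + u)*(u + u) = (11 + u)*(2*u) = 2*u*(11 + u))
149*S(7) + 7 = 149*(2*7*(11 + 7)) + 7 = 149*(2*7*18) + 7 = 149*252 + 7 = 37548 + 7 = 37555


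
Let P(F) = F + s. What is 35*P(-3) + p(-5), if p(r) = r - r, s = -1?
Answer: -140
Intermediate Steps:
p(r) = 0
P(F) = -1 + F (P(F) = F - 1 = -1 + F)
35*P(-3) + p(-5) = 35*(-1 - 3) + 0 = 35*(-4) + 0 = -140 + 0 = -140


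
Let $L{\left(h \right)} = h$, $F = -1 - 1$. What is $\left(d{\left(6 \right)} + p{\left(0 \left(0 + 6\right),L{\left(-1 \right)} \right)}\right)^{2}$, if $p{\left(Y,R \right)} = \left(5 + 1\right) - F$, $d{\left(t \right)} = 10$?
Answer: $324$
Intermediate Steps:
$F = -2$ ($F = -1 - 1 = -2$)
$p{\left(Y,R \right)} = 8$ ($p{\left(Y,R \right)} = \left(5 + 1\right) - -2 = 6 + 2 = 8$)
$\left(d{\left(6 \right)} + p{\left(0 \left(0 + 6\right),L{\left(-1 \right)} \right)}\right)^{2} = \left(10 + 8\right)^{2} = 18^{2} = 324$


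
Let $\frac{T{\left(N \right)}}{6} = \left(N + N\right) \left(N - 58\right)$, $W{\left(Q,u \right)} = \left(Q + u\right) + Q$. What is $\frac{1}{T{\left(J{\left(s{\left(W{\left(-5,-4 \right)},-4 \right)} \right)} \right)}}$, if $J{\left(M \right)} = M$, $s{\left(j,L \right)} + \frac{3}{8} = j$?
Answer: $\frac{16}{199755} \approx 8.0098 \cdot 10^{-5}$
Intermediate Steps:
$W{\left(Q,u \right)} = u + 2 Q$
$s{\left(j,L \right)} = - \frac{3}{8} + j$
$T{\left(N \right)} = 12 N \left(-58 + N\right)$ ($T{\left(N \right)} = 6 \left(N + N\right) \left(N - 58\right) = 6 \cdot 2 N \left(-58 + N\right) = 12 N \left(-58 + N\right)$)
$\frac{1}{T{\left(J{\left(s{\left(W{\left(-5,-4 \right)},-4 \right)} \right)} \right)}} = \frac{1}{12 \left(- \frac{3}{8} + \left(-4 + 2 \left(-5\right)\right)\right) \left(-58 + \left(- \frac{3}{8} + \left(-4 + 2 \left(-5\right)\right)\right)\right)} = \frac{1}{12 \left(- \frac{3}{8} - 14\right) \left(-58 - \frac{115}{8}\right)} = \frac{1}{12 \left(- \frac{115}{8}\right) \left(-58 - \frac{115}{8}\right)} = \frac{1}{12 \left(- \frac{115}{8}\right) \left(- \frac{579}{8}\right)} = \frac{1}{\frac{199755}{16}} = \frac{16}{199755}$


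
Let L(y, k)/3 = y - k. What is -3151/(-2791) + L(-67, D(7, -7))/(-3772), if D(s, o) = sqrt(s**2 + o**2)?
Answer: 12446563/10527652 + 21*sqrt(2)/3772 ≈ 1.1901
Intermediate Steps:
D(s, o) = sqrt(o**2 + s**2)
L(y, k) = -3*k + 3*y (L(y, k) = 3*(y - k) = -3*k + 3*y)
-3151/(-2791) + L(-67, D(7, -7))/(-3772) = -3151/(-2791) + (-3*sqrt((-7)**2 + 7**2) + 3*(-67))/(-3772) = -3151*(-1/2791) + (-3*sqrt(49 + 49) - 201)*(-1/3772) = 3151/2791 + (-21*sqrt(2) - 201)*(-1/3772) = 3151/2791 + (-201 - 21*sqrt(2))*(-1/3772) = 3151/2791 + (201/3772 + 21*sqrt(2)/3772) = 12446563/10527652 + 21*sqrt(2)/3772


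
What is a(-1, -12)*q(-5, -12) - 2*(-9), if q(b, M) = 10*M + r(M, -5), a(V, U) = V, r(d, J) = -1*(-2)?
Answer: 136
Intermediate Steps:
r(d, J) = 2
q(b, M) = 2 + 10*M (q(b, M) = 10*M + 2 = 2 + 10*M)
a(-1, -12)*q(-5, -12) - 2*(-9) = -(2 + 10*(-12)) - 2*(-9) = -(2 - 120) + 18 = -1*(-118) + 18 = 118 + 18 = 136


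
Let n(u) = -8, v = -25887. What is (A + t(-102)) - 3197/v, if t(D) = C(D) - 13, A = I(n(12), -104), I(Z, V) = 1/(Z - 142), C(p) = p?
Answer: -49566343/431450 ≈ -114.88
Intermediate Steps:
I(Z, V) = 1/(-142 + Z)
A = -1/150 (A = 1/(-142 - 8) = 1/(-150) = -1/150 ≈ -0.0066667)
t(D) = -13 + D (t(D) = D - 13 = -13 + D)
(A + t(-102)) - 3197/v = (-1/150 + (-13 - 102)) - 3197/(-25887) = (-1/150 - 115) - 3197*(-1/25887) = -17251/150 + 3197/25887 = -49566343/431450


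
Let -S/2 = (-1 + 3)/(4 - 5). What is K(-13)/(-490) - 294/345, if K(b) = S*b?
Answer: -4204/5635 ≈ -0.74605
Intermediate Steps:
S = 4 (S = -2*(-1 + 3)/(4 - 5) = -4/(-1) = -4*(-1) = -2*(-2) = 4)
K(b) = 4*b
K(-13)/(-490) - 294/345 = (4*(-13))/(-490) - 294/345 = -52*(-1/490) - 294*1/345 = 26/245 - 98/115 = -4204/5635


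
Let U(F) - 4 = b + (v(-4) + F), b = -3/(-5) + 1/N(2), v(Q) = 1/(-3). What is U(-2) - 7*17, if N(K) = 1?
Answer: -1736/15 ≈ -115.73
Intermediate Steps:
v(Q) = -1/3 (v(Q) = 1*(-1/3) = -1/3)
b = 8/5 (b = -3/(-5) + 1/1 = -3*(-1/5) + 1*1 = 3/5 + 1 = 8/5 ≈ 1.6000)
U(F) = 79/15 + F (U(F) = 4 + (8/5 + (-1/3 + F)) = 4 + (19/15 + F) = 79/15 + F)
U(-2) - 7*17 = (79/15 - 2) - 7*17 = 49/15 - 119 = -1736/15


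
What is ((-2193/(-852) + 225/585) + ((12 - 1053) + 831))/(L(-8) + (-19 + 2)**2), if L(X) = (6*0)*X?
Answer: -764397/1066988 ≈ -0.71641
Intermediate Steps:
L(X) = 0 (L(X) = 0*X = 0)
((-2193/(-852) + 225/585) + ((12 - 1053) + 831))/(L(-8) + (-19 + 2)**2) = ((-2193/(-852) + 225/585) + ((12 - 1053) + 831))/(0 + (-19 + 2)**2) = ((-2193*(-1/852) + 225*(1/585)) + (-1041 + 831))/(0 + (-17)**2) = ((731/284 + 5/13) - 210)/(0 + 289) = (10923/3692 - 210)/289 = -764397/3692*1/289 = -764397/1066988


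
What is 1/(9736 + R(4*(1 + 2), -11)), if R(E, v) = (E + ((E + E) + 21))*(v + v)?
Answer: 1/8482 ≈ 0.00011790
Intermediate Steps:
R(E, v) = 2*v*(21 + 3*E) (R(E, v) = (E + (2*E + 21))*(2*v) = (E + (21 + 2*E))*(2*v) = (21 + 3*E)*(2*v) = 2*v*(21 + 3*E))
1/(9736 + R(4*(1 + 2), -11)) = 1/(9736 + 6*(-11)*(7 + 4*(1 + 2))) = 1/(9736 + 6*(-11)*(7 + 4*3)) = 1/(9736 + 6*(-11)*(7 + 12)) = 1/(9736 + 6*(-11)*19) = 1/(9736 - 1254) = 1/8482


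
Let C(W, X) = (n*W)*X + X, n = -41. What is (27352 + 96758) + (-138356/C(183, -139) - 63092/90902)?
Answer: 2941095928147618/23697651439 ≈ 1.2411e+5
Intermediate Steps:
C(W, X) = X - 41*W*X (C(W, X) = (-41*W)*X + X = -41*W*X + X = X - 41*W*X)
(27352 + 96758) + (-138356/C(183, -139) - 63092/90902) = (27352 + 96758) + (-138356*(-1/(139*(1 - 41*183))) - 63092/90902) = 124110 + (-138356*(-1/(139*(1 - 7503))) - 63092*1/90902) = 124110 + (-138356/((-139*(-7502))) - 31546/45451) = 124110 + (-138356/1042778 - 31546/45451) = 124110 + (-138356*1/1042778 - 31546/45451) = 124110 + (-69178/521389 - 31546/45451) = 124110 - 19591946672/23697651439 = 2941095928147618/23697651439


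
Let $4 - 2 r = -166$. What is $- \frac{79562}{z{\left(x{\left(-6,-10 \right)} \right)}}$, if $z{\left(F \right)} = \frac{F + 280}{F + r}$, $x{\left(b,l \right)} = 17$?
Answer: $- \frac{2705108}{99} \approx -27324.0$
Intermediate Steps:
$r = 85$ ($r = 2 - -83 = 2 + 83 = 85$)
$z{\left(F \right)} = \frac{280 + F}{85 + F}$ ($z{\left(F \right)} = \frac{F + 280}{F + 85} = \frac{280 + F}{85 + F}$)
$- \frac{79562}{z{\left(x{\left(-6,-10 \right)} \right)}} = - \frac{79562}{\frac{1}{85 + 17} \left(280 + 17\right)} = - \frac{79562}{\frac{1}{102} \cdot 297} = - \frac{79562}{\frac{99}{34}} = \left(-79562\right) \frac{34}{99} = - \frac{2705108}{99}$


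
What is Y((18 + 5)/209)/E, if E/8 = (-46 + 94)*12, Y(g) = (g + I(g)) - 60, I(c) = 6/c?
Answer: -25805/22150656 ≈ -0.0011650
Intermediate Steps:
Y(g) = -60 + g + 6/g (Y(g) = (g + 6/g) - 60 = -60 + g + 6/g)
E = 4608 (E = 8*((-46 + 94)*12) = 8*(48*12) = 8*576 = 4608)
Y((18 + 5)/209)/E = (-60 + (18 + 5)/209 + 6/(((18 + 5)/209)))/4608 = (-60 + 23*(1/209) + 6/((23*(1/209))))*(1/4608) = (-60 + 23/209 + 6/(23/209))*(1/4608) = (-60 + 23/209 + 6*(209/23))*(1/4608) = (-60 + 23/209 + 1254/23)*(1/4608) = -25805/4807*1/4608 = -25805/22150656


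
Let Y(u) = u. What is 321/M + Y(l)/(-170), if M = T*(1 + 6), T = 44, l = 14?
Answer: 25129/26180 ≈ 0.95986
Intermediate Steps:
M = 308 (M = 44*(1 + 6) = 44*7 = 308)
321/M + Y(l)/(-170) = 321/308 + 14/(-170) = 321*(1/308) + 14*(-1/170) = 321/308 - 7/85 = 25129/26180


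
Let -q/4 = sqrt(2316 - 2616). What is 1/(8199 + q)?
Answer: 2733/22409467 + 40*I*sqrt(3)/67228401 ≈ 0.00012196 + 1.0305e-6*I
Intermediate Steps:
q = -40*I*sqrt(3) (q = -4*sqrt(2316 - 2616) = -40*I*sqrt(3) ≈ -69.282*I)
1/(8199 + q) = 1/(8199 - 40*I*sqrt(3))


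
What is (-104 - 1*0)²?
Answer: 10816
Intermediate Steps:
(-104 - 1*0)² = (-104 + 0)² = (-104)² = 10816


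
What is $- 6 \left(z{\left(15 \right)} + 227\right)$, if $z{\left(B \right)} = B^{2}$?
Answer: $-2712$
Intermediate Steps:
$- 6 \left(z{\left(15 \right)} + 227\right) = - 6 \left(15^{2} + 227\right) = - 6 \left(225 + 227\right) = \left(-6\right) 452 = -2712$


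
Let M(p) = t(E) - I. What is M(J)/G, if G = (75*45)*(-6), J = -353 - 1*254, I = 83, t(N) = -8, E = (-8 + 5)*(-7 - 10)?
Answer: 91/20250 ≈ 0.0044938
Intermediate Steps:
E = 51 (E = -3*(-17) = 51)
J = -607 (J = -353 - 254 = -607)
G = -20250 (G = 3375*(-6) = -20250)
M(p) = -91 (M(p) = -8 - 1*83 = -8 - 83 = -91)
M(J)/G = -91/(-20250) = -91*(-1/20250) = 91/20250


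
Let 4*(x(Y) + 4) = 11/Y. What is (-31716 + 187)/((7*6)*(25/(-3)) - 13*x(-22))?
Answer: 252232/2371 ≈ 106.38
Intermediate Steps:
x(Y) = -4 + 11/(4*Y) (x(Y) = -4 + (11/Y)/4 = -4 + 11/(4*Y))
(-31716 + 187)/((7*6)*(25/(-3)) - 13*x(-22)) = (-31716 + 187)/((7*6)*(25/(-3)) - 13*(-4 + (11/4)/(-22))) = -31529/(42*(25*(-⅓)) - 13*(-4 + (11/4)*(-1/22))) = -31529/(42*(-25/3) - 13*(-4 - ⅛)) = -31529/(-350 - 13*(-33/8)) = -31529/(-350 + 429/8) = -31529/(-2371/8) = -31529*(-8/2371) = 252232/2371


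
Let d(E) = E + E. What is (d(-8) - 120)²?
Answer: 18496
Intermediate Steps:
d(E) = 2*E
(d(-8) - 120)² = (2*(-8) - 120)² = (-16 - 120)² = (-136)² = 18496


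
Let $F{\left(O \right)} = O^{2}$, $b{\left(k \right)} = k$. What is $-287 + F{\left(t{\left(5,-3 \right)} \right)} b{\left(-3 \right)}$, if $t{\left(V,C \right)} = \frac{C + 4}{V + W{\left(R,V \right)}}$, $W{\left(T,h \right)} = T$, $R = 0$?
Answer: $- \frac{7178}{25} \approx -287.12$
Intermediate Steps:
$t{\left(V,C \right)} = \frac{4 + C}{V}$ ($t{\left(V,C \right)} = \frac{C + 4}{V + 0} = \frac{4 + C}{V}$)
$-287 + F{\left(t{\left(5,-3 \right)} \right)} b{\left(-3 \right)} = -287 + \left(\frac{4 - 3}{5}\right)^{2} \left(-3\right) = -287 + \left(\frac{1}{5} \cdot 1\right)^{2} \left(-3\right) = -287 + \left(\frac{1}{5}\right)^{2} \left(-3\right) = -287 + \frac{1}{25} \left(-3\right) = -287 - \frac{3}{25} = - \frac{7178}{25}$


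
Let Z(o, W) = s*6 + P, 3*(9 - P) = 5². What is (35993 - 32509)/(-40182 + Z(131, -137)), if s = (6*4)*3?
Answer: -2613/29812 ≈ -0.087649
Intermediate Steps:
P = ⅔ (P = 9 - ⅓*5² = 9 - ⅓*25 = 9 - 25/3 = ⅔ ≈ 0.66667)
s = 72 (s = 24*3 = 72)
Z(o, W) = 1298/3 (Z(o, W) = 72*6 + ⅔ = 432 + ⅔ = 1298/3)
(35993 - 32509)/(-40182 + Z(131, -137)) = (35993 - 32509)/(-40182 + 1298/3) = 3484/(-119248/3) = 3484*(-3/119248) = -2613/29812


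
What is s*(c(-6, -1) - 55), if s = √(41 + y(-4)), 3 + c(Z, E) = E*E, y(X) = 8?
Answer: -399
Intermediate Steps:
c(Z, E) = -3 + E² (c(Z, E) = -3 + E*E = -3 + E²)
s = 7 (s = √(41 + 8) = √49 = 7)
s*(c(-6, -1) - 55) = 7*((-3 + (-1)²) - 55) = 7*((-3 + 1) - 55) = 7*(-2 - 55) = 7*(-57) = -399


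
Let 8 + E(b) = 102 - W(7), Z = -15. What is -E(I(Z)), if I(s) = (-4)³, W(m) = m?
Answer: -87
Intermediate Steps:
I(s) = -64
E(b) = 87 (E(b) = -8 + (102 - 1*7) = -8 + (102 - 7) = -8 + 95 = 87)
-E(I(Z)) = -1*87 = -87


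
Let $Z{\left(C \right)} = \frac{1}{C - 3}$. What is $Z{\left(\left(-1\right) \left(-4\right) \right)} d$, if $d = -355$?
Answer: $-355$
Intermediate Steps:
$Z{\left(C \right)} = \frac{1}{-3 + C}$
$Z{\left(\left(-1\right) \left(-4\right) \right)} d = \frac{1}{-3 - -4} \left(-355\right) = \frac{1}{-3 + 4} \left(-355\right) = 1^{-1} \left(-355\right) = 1 \left(-355\right) = -355$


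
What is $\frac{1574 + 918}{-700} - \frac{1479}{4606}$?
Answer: $- \frac{446909}{115150} \approx -3.8811$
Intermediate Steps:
$\frac{1574 + 918}{-700} - \frac{1479}{4606} = 2492 \left(- \frac{1}{700}\right) - \frac{1479}{4606} = - \frac{89}{25} - \frac{1479}{4606} = - \frac{446909}{115150}$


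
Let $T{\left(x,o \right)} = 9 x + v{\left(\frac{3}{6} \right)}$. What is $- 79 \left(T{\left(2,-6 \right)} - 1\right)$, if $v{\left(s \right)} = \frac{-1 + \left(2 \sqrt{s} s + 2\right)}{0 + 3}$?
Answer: $- \frac{4108}{3} - \frac{79 \sqrt{2}}{6} \approx -1388.0$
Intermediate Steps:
$v{\left(s \right)} = \frac{1}{3} + \frac{2 s^{\frac{3}{2}}}{3}$ ($v{\left(s \right)} = \frac{-1 + \left(2 s^{\frac{3}{2}} + 2\right)}{3} = \left(-1 + \left(2 + 2 s^{\frac{3}{2}}\right)\right) \frac{1}{3} = \left(1 + 2 s^{\frac{3}{2}}\right) \frac{1}{3} = \frac{1}{3} + \frac{2 s^{\frac{3}{2}}}{3}$)
$T{\left(x,o \right)} = \frac{1}{3} + 9 x + \frac{\sqrt{2}}{6}$ ($T{\left(x,o \right)} = 9 x + \left(\frac{1}{3} + \frac{2 \left(\frac{3}{6}\right)^{\frac{3}{2}}}{3}\right) = 9 x + \left(\frac{1}{3} + \frac{2 \left(3 \cdot \frac{1}{6}\right)^{\frac{3}{2}}}{3}\right) = 9 x + \left(\frac{1}{3} + \frac{2}{3 \cdot 2 \sqrt{2}}\right) = 9 x + \left(\frac{1}{3} + \frac{2 \frac{\sqrt{2}}{4}}{3}\right) = 9 x + \left(\frac{1}{3} + \frac{\sqrt{2}}{6}\right) = \frac{1}{3} + 9 x + \frac{\sqrt{2}}{6}$)
$- 79 \left(T{\left(2,-6 \right)} - 1\right) = - 79 \left(\left(\frac{1}{3} + 9 \cdot 2 + \frac{\sqrt{2}}{6}\right) - 1\right) = - 79 \left(\left(\frac{1}{3} + 18 + \frac{\sqrt{2}}{6}\right) - 1\right) = - 79 \left(\left(\frac{55}{3} + \frac{\sqrt{2}}{6}\right) - 1\right) = - 79 \left(\frac{52}{3} + \frac{\sqrt{2}}{6}\right) = - \frac{4108}{3} - \frac{79 \sqrt{2}}{6}$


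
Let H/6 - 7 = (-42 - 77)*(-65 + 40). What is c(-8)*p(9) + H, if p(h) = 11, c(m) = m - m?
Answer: 17892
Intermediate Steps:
H = 17892 (H = 42 + 6*((-42 - 77)*(-65 + 40)) = 42 + 6*(-119*(-25)) = 42 + 6*2975 = 42 + 17850 = 17892)
c(m) = 0
c(-8)*p(9) + H = 0*11 + 17892 = 0 + 17892 = 17892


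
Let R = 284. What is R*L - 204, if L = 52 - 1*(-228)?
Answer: 79316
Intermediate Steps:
L = 280 (L = 52 + 228 = 280)
R*L - 204 = 284*280 - 204 = 79520 - 204 = 79316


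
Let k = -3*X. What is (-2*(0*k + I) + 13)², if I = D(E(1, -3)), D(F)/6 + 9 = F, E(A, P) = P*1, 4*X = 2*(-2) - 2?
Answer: 24649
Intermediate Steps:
X = -3/2 (X = (2*(-2) - 2)/4 = (-4 - 2)/4 = (¼)*(-6) = -3/2 ≈ -1.5000)
E(A, P) = P
k = 9/2 (k = -3*(-3/2) = 9/2 ≈ 4.5000)
D(F) = -54 + 6*F
I = -72 (I = -54 + 6*(-3) = -54 - 18 = -72)
(-2*(0*k + I) + 13)² = (-2*(0*(9/2) - 72) + 13)² = (-2*(0 - 72) + 13)² = (-2*(-72) + 13)² = (144 + 13)² = 157² = 24649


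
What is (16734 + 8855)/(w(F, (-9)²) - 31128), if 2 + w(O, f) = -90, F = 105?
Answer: -25589/31220 ≈ -0.81963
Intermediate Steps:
w(O, f) = -92 (w(O, f) = -2 - 90 = -92)
(16734 + 8855)/(w(F, (-9)²) - 31128) = (16734 + 8855)/(-92 - 31128) = 25589/(-31220) = 25589*(-1/31220) = -25589/31220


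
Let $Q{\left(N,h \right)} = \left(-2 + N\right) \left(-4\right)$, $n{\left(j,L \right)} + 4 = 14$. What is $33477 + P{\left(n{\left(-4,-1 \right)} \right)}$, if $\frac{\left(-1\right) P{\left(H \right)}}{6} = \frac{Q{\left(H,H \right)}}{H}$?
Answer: $\frac{167481}{5} \approx 33496.0$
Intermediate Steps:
$n{\left(j,L \right)} = 10$ ($n{\left(j,L \right)} = -4 + 14 = 10$)
$Q{\left(N,h \right)} = 8 - 4 N$
$P{\left(H \right)} = - \frac{6 \left(8 - 4 H\right)}{H}$ ($P{\left(H \right)} = - 6 \frac{8 - 4 H}{H} = - \frac{6 \left(8 - 4 H\right)}{H}$)
$33477 + P{\left(n{\left(-4,-1 \right)} \right)} = 33477 + \left(24 - \frac{48}{10}\right) = 33477 + \left(24 - \frac{24}{5}\right) = 33477 + \frac{96}{5} = \frac{167481}{5}$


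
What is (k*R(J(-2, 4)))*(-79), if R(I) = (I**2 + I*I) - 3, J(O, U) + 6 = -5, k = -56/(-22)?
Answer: -528668/11 ≈ -48061.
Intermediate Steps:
k = 28/11 (k = -56*(-1/22) = 28/11 ≈ 2.5455)
J(O, U) = -11 (J(O, U) = -6 - 5 = -11)
R(I) = -3 + 2*I**2 (R(I) = (I**2 + I**2) - 3 = 2*I**2 - 3 = -3 + 2*I**2)
(k*R(J(-2, 4)))*(-79) = (28*(-3 + 2*(-11)**2)/11)*(-79) = (28*(-3 + 2*121)/11)*(-79) = (28*(-3 + 242)/11)*(-79) = ((28/11)*239)*(-79) = (6692/11)*(-79) = -528668/11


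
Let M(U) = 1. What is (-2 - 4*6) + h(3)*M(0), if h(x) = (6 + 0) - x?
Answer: -23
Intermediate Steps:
h(x) = 6 - x
(-2 - 4*6) + h(3)*M(0) = (-2 - 4*6) + (6 - 1*3)*1 = (-2 - 24) + (6 - 3)*1 = -26 + 3*1 = -26 + 3 = -23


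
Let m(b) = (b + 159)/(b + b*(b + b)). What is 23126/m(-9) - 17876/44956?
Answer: 6627672682/280975 ≈ 23588.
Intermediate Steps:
m(b) = (159 + b)/(b + 2*b²) (m(b) = (159 + b)/(b + b*(2*b)) = (159 + b)/(b + 2*b²))
23126/m(-9) - 17876/44956 = 23126/(((159 - 9)/((-9)*(1 + 2*(-9))))) - 17876/44956 = 23126/((-⅑*150/(1 - 18))) - 17876*1/44956 = 23126/((-⅑*150/(-17))) - 4469/11239 = 23126/((-⅑*(-1/17)*150)) - 4469/11239 = 23126/(50/51) - 4469/11239 = 23126*(51/50) - 4469/11239 = 589713/25 - 4469/11239 = 6627672682/280975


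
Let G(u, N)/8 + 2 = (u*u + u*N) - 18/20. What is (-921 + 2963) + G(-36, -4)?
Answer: 67694/5 ≈ 13539.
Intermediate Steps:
G(u, N) = -116/5 + 8*u² + 8*N*u (G(u, N) = -16 + 8*((u*u + u*N) - 18/20) = -16 + 8*((u² + N*u) - 18*1/20) = -16 + 8*((u² + N*u) - 9/10) = -16 + 8*(-9/10 + u² + N*u) = -16 + (-36/5 + 8*u² + 8*N*u) = -116/5 + 8*u² + 8*N*u)
(-921 + 2963) + G(-36, -4) = (-921 + 2963) + (-116/5 + 8*(-36)² + 8*(-4)*(-36)) = 2042 + (-116/5 + 8*1296 + 1152) = 2042 + (-116/5 + 10368 + 1152) = 2042 + 57484/5 = 67694/5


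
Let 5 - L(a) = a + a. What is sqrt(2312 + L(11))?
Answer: 3*sqrt(255) ≈ 47.906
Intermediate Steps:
L(a) = 5 - 2*a (L(a) = 5 - (a + a) = 5 - 2*a)
sqrt(2312 + L(11)) = sqrt(2312 + (5 - 2*11)) = sqrt(2312 + (5 - 22)) = sqrt(2312 - 17) = sqrt(2295) = 3*sqrt(255)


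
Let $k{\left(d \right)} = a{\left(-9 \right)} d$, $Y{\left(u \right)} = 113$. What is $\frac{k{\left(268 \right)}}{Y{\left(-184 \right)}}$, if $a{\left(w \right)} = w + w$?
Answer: $- \frac{4824}{113} \approx -42.69$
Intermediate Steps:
$a{\left(w \right)} = 2 w$
$k{\left(d \right)} = - 18 d$ ($k{\left(d \right)} = 2 \left(-9\right) d = - 18 d$)
$\frac{k{\left(268 \right)}}{Y{\left(-184 \right)}} = \frac{\left(-18\right) 268}{113} = \left(-4824\right) \frac{1}{113} = - \frac{4824}{113}$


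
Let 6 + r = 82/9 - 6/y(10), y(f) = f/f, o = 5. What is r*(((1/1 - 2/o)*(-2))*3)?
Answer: 52/5 ≈ 10.400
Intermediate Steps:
y(f) = 1
r = -26/9 (r = -6 + (82/9 - 6/1) = -6 + (82*(1/9) - 6*1) = -6 + (82/9 - 6) = -6 + 28/9 = -26/9 ≈ -2.8889)
r*(((1/1 - 2/o)*(-2))*3) = -26*(1/1 - 2/5)*(-2)*3/9 = -26*(1*1 - 2*1/5)*(-2)*3/9 = -26*(1 - 2/5)*(-2)*3/9 = -26*(3/5)*(-2)*3/9 = -(-52)*3/15 = -26/9*(-18/5) = 52/5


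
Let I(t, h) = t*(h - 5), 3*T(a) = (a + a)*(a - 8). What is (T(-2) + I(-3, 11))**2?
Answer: 196/9 ≈ 21.778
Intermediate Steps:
T(a) = 2*a*(-8 + a)/3 (T(a) = ((a + a)*(a - 8))/3 = ((2*a)*(-8 + a))/3 = (2*a*(-8 + a))/3 = 2*a*(-8 + a)/3)
I(t, h) = t*(-5 + h)
(T(-2) + I(-3, 11))**2 = ((2/3)*(-2)*(-8 - 2) - 3*(-5 + 11))**2 = ((2/3)*(-2)*(-10) - 3*6)**2 = (40/3 - 18)**2 = (-14/3)**2 = 196/9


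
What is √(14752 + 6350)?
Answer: √21102 ≈ 145.27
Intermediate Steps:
√(14752 + 6350) = √21102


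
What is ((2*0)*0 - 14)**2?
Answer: 196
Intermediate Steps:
((2*0)*0 - 14)**2 = (0*0 - 14)**2 = (0 - 14)**2 = (-14)**2 = 196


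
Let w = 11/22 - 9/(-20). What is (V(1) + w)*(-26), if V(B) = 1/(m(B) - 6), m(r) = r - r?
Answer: -611/30 ≈ -20.367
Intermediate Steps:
m(r) = 0
V(B) = -1/6 (V(B) = 1/(0 - 6) = 1/(-6) = -1/6)
w = 19/20 (w = 11*(1/22) - 9*(-1/20) = 1/2 + 9/20 = 19/20 ≈ 0.95000)
(V(1) + w)*(-26) = (-1/6 + 19/20)*(-26) = (47/60)*(-26) = -611/30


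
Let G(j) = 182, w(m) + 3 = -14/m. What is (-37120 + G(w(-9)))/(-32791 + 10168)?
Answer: 36938/22623 ≈ 1.6328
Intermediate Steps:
w(m) = -3 - 14/m
(-37120 + G(w(-9)))/(-32791 + 10168) = (-37120 + 182)/(-32791 + 10168) = -36938/(-22623) = -36938*(-1/22623) = 36938/22623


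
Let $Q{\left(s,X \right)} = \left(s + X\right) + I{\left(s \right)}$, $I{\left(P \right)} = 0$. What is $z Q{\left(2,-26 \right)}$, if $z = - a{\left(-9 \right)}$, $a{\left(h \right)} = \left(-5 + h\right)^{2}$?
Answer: $4704$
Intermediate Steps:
$Q{\left(s,X \right)} = X + s$ ($Q{\left(s,X \right)} = \left(s + X\right) + 0 = \left(X + s\right) + 0 = X + s$)
$z = -196$ ($z = - \left(-5 - 9\right)^{2} = - \left(-14\right)^{2} = \left(-1\right) 196 = -196$)
$z Q{\left(2,-26 \right)} = - 196 \left(-26 + 2\right) = \left(-196\right) \left(-24\right) = 4704$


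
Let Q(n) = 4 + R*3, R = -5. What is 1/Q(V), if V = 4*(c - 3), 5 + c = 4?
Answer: -1/11 ≈ -0.090909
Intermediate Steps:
c = -1 (c = -5 + 4 = -1)
V = -16 (V = 4*(-1 - 3) = 4*(-4) = -16)
Q(n) = -11 (Q(n) = 4 - 5*3 = 4 - 15 = -11)
1/Q(V) = 1/(-11) = -1/11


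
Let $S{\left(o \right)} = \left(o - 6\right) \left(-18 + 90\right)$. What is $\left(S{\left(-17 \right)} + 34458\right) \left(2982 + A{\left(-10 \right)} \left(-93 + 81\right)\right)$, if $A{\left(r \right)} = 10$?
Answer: $93879324$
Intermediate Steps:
$S{\left(o \right)} = -432 + 72 o$ ($S{\left(o \right)} = \left(-6 + o\right) 72 = -432 + 72 o$)
$\left(S{\left(-17 \right)} + 34458\right) \left(2982 + A{\left(-10 \right)} \left(-93 + 81\right)\right) = \left(\left(-432 + 72 \left(-17\right)\right) + 34458\right) \left(2982 + 10 \left(-93 + 81\right)\right) = \left(\left(-432 - 1224\right) + 34458\right) \left(2982 + 10 \left(-12\right)\right) = \left(-1656 + 34458\right) \left(2982 - 120\right) = 32802 \cdot 2862 = 93879324$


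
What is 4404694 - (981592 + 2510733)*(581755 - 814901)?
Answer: 814226009144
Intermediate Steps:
4404694 - (981592 + 2510733)*(581755 - 814901) = 4404694 - 3492325*(-233146) = 4404694 - 1*(-814221604450) = 4404694 + 814221604450 = 814226009144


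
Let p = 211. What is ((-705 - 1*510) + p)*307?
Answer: -308228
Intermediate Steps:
((-705 - 1*510) + p)*307 = ((-705 - 1*510) + 211)*307 = ((-705 - 510) + 211)*307 = (-1215 + 211)*307 = -1004*307 = -308228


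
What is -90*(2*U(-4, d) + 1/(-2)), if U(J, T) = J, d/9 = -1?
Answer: 765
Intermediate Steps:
d = -9 (d = 9*(-1) = -9)
-90*(2*U(-4, d) + 1/(-2)) = -90*(2*(-4) + 1/(-2)) = -90*(-8 - ½) = -90*(-17/2) = 765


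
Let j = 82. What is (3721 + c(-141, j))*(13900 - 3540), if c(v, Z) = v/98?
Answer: 269742580/7 ≈ 3.8535e+7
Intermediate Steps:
c(v, Z) = v/98 (c(v, Z) = v*(1/98) = v/98)
(3721 + c(-141, j))*(13900 - 3540) = (3721 + (1/98)*(-141))*(13900 - 3540) = (3721 - 141/98)*10360 = (364517/98)*10360 = 269742580/7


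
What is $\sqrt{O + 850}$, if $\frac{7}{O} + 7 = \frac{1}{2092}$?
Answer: $\frac{\sqrt{20226711062}}{4881} \approx 29.138$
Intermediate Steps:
$O = - \frac{14644}{14643}$ ($O = \frac{7}{-7 + \frac{1}{2092}} = \frac{7}{- \frac{14643}{2092}} = 7 \left(- \frac{2092}{14643}\right) = - \frac{14644}{14643} \approx -1.0001$)
$\sqrt{O + 850} = \sqrt{- \frac{14644}{14643} + 850} = \sqrt{\frac{12431906}{14643}} = \frac{\sqrt{20226711062}}{4881}$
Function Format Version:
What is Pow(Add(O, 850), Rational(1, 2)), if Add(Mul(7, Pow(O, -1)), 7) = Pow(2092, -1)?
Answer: Mul(Rational(1, 4881), Pow(20226711062, Rational(1, 2))) ≈ 29.138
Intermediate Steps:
O = Rational(-14644, 14643) (O = Mul(7, Pow(Add(-7, Pow(2092, -1)), -1)) = Mul(7, Pow(Add(-7, Rational(1, 2092)), -1)) = Mul(7, Pow(Rational(-14643, 2092), -1)) = Mul(7, Rational(-2092, 14643)) = Rational(-14644, 14643) ≈ -1.0001)
Pow(Add(O, 850), Rational(1, 2)) = Pow(Add(Rational(-14644, 14643), 850), Rational(1, 2)) = Pow(Rational(12431906, 14643), Rational(1, 2)) = Mul(Rational(1, 4881), Pow(20226711062, Rational(1, 2)))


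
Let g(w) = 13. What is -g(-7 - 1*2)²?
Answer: -169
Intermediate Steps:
-g(-7 - 1*2)² = -1*13² = -1*169 = -169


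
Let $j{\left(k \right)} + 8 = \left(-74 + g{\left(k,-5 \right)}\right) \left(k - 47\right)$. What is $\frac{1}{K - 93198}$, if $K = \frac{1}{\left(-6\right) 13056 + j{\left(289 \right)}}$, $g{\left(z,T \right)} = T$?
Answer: $- \frac{97462}{9083263477} \approx -1.073 \cdot 10^{-5}$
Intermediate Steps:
$j{\left(k \right)} = 3705 - 79 k$ ($j{\left(k \right)} = -8 + \left(-74 - 5\right) \left(k - 47\right) = -8 - 79 \left(-47 + k\right) = -8 - \left(-3713 + 79 k\right) = 3705 - 79 k$)
$K = - \frac{1}{97462}$ ($K = \frac{1}{\left(-6\right) 13056 + \left(3705 - 22831\right)} = \frac{1}{-78336 + \left(3705 - 22831\right)} = \frac{1}{-78336 - 19126} = \frac{1}{-97462} = - \frac{1}{97462} \approx -1.026 \cdot 10^{-5}$)
$\frac{1}{K - 93198} = \frac{1}{- \frac{1}{97462} - 93198} = \frac{1}{- \frac{9083263477}{97462}} = - \frac{97462}{9083263477}$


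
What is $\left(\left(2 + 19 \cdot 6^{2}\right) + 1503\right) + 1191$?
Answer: $3380$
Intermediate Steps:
$\left(\left(2 + 19 \cdot 6^{2}\right) + 1503\right) + 1191 = \left(\left(2 + 19 \cdot 36\right) + 1503\right) + 1191 = \left(\left(2 + 684\right) + 1503\right) + 1191 = \left(686 + 1503\right) + 1191 = 2189 + 1191 = 3380$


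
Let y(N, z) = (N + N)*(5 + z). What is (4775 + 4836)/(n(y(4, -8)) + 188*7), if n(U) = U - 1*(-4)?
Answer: 9611/1296 ≈ 7.4159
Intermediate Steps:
y(N, z) = 2*N*(5 + z) (y(N, z) = (2*N)*(5 + z) = 2*N*(5 + z))
n(U) = 4 + U (n(U) = U + 4 = 4 + U)
(4775 + 4836)/(n(y(4, -8)) + 188*7) = (4775 + 4836)/((4 + 2*4*(5 - 8)) + 188*7) = 9611/((4 + 2*4*(-3)) + 1316) = 9611/((4 - 24) + 1316) = 9611/(-20 + 1316) = 9611/1296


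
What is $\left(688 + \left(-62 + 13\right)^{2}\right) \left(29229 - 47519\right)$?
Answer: $-56497810$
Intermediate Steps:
$\left(688 + \left(-62 + 13\right)^{2}\right) \left(29229 - 47519\right) = \left(688 + \left(-49\right)^{2}\right) \left(-18290\right) = \left(688 + 2401\right) \left(-18290\right) = 3089 \left(-18290\right) = -56497810$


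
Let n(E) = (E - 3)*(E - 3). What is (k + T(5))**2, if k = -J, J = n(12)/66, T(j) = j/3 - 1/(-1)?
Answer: 9025/4356 ≈ 2.0719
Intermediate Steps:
T(j) = 1 + j/3 (T(j) = j*(1/3) - 1*(-1) = j/3 + 1 = 1 + j/3)
n(E) = (-3 + E)**2 (n(E) = (-3 + E)*(-3 + E) = (-3 + E)**2)
J = 27/22 (J = (-3 + 12)**2/66 = 9**2*(1/66) = 81*(1/66) = 27/22 ≈ 1.2273)
k = -27/22 (k = -1*27/22 = -27/22 ≈ -1.2273)
(k + T(5))**2 = (-27/22 + (1 + (1/3)*5))**2 = (-27/22 + (1 + 5/3))**2 = (-27/22 + 8/3)**2 = (95/66)**2 = 9025/4356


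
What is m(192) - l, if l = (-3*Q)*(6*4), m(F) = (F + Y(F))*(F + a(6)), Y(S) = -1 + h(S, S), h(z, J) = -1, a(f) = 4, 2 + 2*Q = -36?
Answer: 35872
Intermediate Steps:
Q = -19 (Q = -1 + (1/2)*(-36) = -1 - 18 = -19)
Y(S) = -2 (Y(S) = -1 - 1 = -2)
m(F) = (-2 + F)*(4 + F) (m(F) = (F - 2)*(F + 4) = (-2 + F)*(4 + F))
l = 1368 (l = (-3*(-19))*(6*4) = 57*24 = 1368)
m(192) - l = (-8 + 192**2 + 2*192) - 1*1368 = (-8 + 36864 + 384) - 1368 = 37240 - 1368 = 35872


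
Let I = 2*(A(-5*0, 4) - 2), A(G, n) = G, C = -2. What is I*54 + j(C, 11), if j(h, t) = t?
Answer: -205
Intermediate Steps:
I = -4 (I = 2*(-5*0 - 2) = 2*(0 - 2) = 2*(-2) = -4)
I*54 + j(C, 11) = -4*54 + 11 = -216 + 11 = -205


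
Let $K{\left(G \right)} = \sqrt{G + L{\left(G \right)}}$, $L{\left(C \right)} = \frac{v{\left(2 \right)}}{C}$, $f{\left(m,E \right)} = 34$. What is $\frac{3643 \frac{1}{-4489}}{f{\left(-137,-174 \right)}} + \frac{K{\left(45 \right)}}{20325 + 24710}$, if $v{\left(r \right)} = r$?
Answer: $- \frac{3643}{152626} + \frac{\sqrt{10135}}{675525} \approx -0.02372$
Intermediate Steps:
$L{\left(C \right)} = \frac{2}{C}$
$K{\left(G \right)} = \sqrt{G + \frac{2}{G}}$
$\frac{3643 \frac{1}{-4489}}{f{\left(-137,-174 \right)}} + \frac{K{\left(45 \right)}}{20325 + 24710} = \frac{3643 \frac{1}{-4489}}{34} + \frac{\sqrt{45 + \frac{2}{45}}}{20325 + 24710} = 3643 \left(- \frac{1}{4489}\right) \frac{1}{34} + \frac{\sqrt{45 + 2 \cdot \frac{1}{45}}}{45035} = \left(- \frac{3643}{4489}\right) \frac{1}{34} + \sqrt{45 + \frac{2}{45}} \cdot \frac{1}{45035} = - \frac{3643}{152626} + \sqrt{\frac{2027}{45}} \cdot \frac{1}{45035} = - \frac{3643}{152626} + \frac{\sqrt{10135}}{15} \cdot \frac{1}{45035} = - \frac{3643}{152626} + \frac{\sqrt{10135}}{675525}$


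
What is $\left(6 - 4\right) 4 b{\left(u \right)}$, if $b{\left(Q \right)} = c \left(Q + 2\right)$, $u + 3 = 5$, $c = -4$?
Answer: $-128$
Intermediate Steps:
$u = 2$ ($u = -3 + 5 = 2$)
$b{\left(Q \right)} = -8 - 4 Q$ ($b{\left(Q \right)} = - 4 \left(Q + 2\right) = - 4 \left(2 + Q\right) = -8 - 4 Q$)
$\left(6 - 4\right) 4 b{\left(u \right)} = \left(6 - 4\right) 4 \left(-8 - 8\right) = 2 \cdot 4 \left(-8 - 8\right) = 8 \left(-16\right) = -128$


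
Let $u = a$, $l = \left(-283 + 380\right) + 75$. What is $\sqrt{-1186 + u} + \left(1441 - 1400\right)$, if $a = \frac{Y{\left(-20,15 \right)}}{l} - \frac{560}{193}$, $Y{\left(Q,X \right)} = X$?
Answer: $41 + \frac{i \sqrt{327510748419}}{16598} \approx 41.0 + 34.479 i$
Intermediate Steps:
$l = 172$ ($l = 97 + 75 = 172$)
$a = - \frac{93425}{33196}$ ($a = \frac{15}{172} - \frac{560}{193} = - \frac{93425}{33196} \approx -2.8143$)
$u = - \frac{93425}{33196} \approx -2.8143$
$\sqrt{-1186 + u} + \left(1441 - 1400\right) = \sqrt{-1186 - \frac{93425}{33196}} + \left(1441 - 1400\right) = \sqrt{- \frac{39463881}{33196}} + 41 = \frac{i \sqrt{327510748419}}{16598} + 41 = 41 + \frac{i \sqrt{327510748419}}{16598}$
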